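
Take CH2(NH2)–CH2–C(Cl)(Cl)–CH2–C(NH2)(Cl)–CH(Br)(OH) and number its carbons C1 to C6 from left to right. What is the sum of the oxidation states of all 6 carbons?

0

Bonds to more-electronegative neighbours contribute +1 each, bonds to H or metals contribute −1 each, and C–C bonds contribute 0. Tallying each carbon:
C1: 1C, 2H, 1N → 0 − 2 + 1 = -1
C2: 2C, 2H → 0 − 2 = -2
C3: 2C, 2Cl → 0 + 2 = +2
C4: 2C, 2H → 0 − 2 = -2
C5: 2C, 1N, 1Cl → 0 + 1 + 1 = +2
C6: 1C, 1H, 1O, 1Br → 0 − 1 + 1 + 1 = +1
Sum = -1 − 2 + 2 − 2 + 2 + 1 = 0.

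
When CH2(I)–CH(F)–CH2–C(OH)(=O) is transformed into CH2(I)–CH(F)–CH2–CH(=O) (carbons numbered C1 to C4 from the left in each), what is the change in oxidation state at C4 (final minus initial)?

-2

Before: C4 has 1 bond to C, 3 bonds to O → oxidation state +3.
After: C4 has 1 bond to C, 1 bond to H, 2 bonds to O → oxidation state +1.
Δ = +1 − (+3) = -2, so this is a reduction at C4.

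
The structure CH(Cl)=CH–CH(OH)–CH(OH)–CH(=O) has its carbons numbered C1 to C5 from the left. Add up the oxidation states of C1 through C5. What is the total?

Each bond to a more electronegative atom (O, N, halogen) counts +1, each bond to a less electronegative atom (H, metal, B, Si) counts −1, and each C–C bond counts 0. Tallying each carbon:
C1: 2C, 1H, 1Cl → 0 − 1 + 1 = 0
C2: 3C, 1H → 0 − 1 = -1
C3: 2C, 1H, 1O → 0 − 1 + 1 = 0
C4: 2C, 1H, 1O → 0 − 1 + 1 = 0
C5: 1C, 1H, 2O → 0 − 1 + 2 = +1
Sum = 0 − 1 + 0 + 0 + 1 = 0.

0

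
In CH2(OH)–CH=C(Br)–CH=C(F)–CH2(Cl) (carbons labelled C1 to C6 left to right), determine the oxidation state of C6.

-1

C6 has one bond to C (0), one bond to Cl (+1), one bond to H (-1), one bond to H (-1).
Oxidation state = 0 + 1 − 1 − 1 = -1.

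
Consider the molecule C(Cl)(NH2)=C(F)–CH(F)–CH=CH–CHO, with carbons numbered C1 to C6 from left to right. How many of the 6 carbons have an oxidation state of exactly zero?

1

Tallying each carbon's bonds:
C1: 2C, 1N, 1Cl → 0 + 1 + 1 = +2
C2: 3C, 1F → 0 + 1 = +1
C3: 2C, 1H, 1F → 0 − 1 + 1 = 0
C4: 3C, 1H → 0 − 1 = -1
C5: 3C, 1H → 0 − 1 = -1
C6: 1C, 1H, 2O → 0 − 1 + 2 = +1
1 carbon (C3) meets the condition.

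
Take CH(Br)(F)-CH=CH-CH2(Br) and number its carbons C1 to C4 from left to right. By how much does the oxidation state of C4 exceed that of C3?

C4: 1C, 2H, 1Br → 0 − 2 + 1 = -1
C3: 3C, 1H → 0 − 1 = -1
Difference: -1 − (-1) = 0.

0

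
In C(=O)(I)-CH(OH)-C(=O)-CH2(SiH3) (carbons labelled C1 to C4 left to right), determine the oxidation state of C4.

-3

C4 has one bond to C (0), one bond to H (-1), one bond to Si (-1), one bond to H (-1).
Oxidation state = 0 − 1 − 1 − 1 = -3.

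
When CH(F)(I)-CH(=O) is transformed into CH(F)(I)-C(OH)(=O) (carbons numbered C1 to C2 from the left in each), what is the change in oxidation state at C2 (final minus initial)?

+2

Before: C2 has 1 bond to C, 1 bond to H, 2 bonds to O → oxidation state +1.
After: C2 has 1 bond to C, 3 bonds to O → oxidation state +3.
Δ = +3 − (+1) = +2, so this is an oxidation at C2.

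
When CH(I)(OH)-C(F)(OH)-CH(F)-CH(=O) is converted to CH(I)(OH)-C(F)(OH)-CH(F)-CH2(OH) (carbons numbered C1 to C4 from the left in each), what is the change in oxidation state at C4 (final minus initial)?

-2

Before: C4 has 1 bond to C, 1 bond to H, 2 bonds to O → oxidation state +1.
After: C4 has 1 bond to C, 2 bonds to H, 1 bond to O → oxidation state -1.
Δ = -1 − (+1) = -2, so this is a reduction at C4.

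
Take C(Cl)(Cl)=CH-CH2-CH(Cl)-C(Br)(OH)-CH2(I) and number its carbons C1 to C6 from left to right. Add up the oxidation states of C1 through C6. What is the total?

0

Tallying each carbon's bonds:
C1: 2C, 2Cl → 0 + 2 = +2
C2: 3C, 1H → 0 − 1 = -1
C3: 2C, 2H → 0 − 2 = -2
C4: 2C, 1H, 1Cl → 0 − 1 + 1 = 0
C5: 2C, 1O, 1Br → 0 + 1 + 1 = +2
C6: 1C, 2H, 1I → 0 − 2 + 1 = -1
Sum = +2 − 1 − 2 + 0 + 2 − 1 = 0.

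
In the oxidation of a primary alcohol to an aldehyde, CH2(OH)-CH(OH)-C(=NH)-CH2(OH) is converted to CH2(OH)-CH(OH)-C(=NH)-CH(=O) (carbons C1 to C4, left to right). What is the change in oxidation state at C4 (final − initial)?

+2

Before: C4 has 1 bond to C, 2 bonds to H, 1 bond to O → oxidation state -1.
After: C4 has 1 bond to C, 1 bond to H, 2 bonds to O → oxidation state +1.
Δ = +1 − (-1) = +2, so this is an oxidation at C4.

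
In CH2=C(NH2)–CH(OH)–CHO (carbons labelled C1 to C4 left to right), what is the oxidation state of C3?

Each bond to a more electronegative atom (O, N, halogen) counts +1, each bond to a less electronegative atom (H, metal, B, Si) counts −1, and each C–C bond counts 0.
C3 has one bond to C (0), one bond to C (0), one bond to O (+1), one bond to H (-1).
Oxidation state = 0 + 0 + 1 − 1 = 0.

0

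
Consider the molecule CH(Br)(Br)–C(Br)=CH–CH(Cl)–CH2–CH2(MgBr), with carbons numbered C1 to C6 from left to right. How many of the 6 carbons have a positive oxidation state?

Assign +1 per bond to O/N/halogen, −1 per bond to H or an electropositive element, and 0 per bond to carbon. Tallying each carbon:
C1: 1C, 1H, 2Br → 0 − 1 + 2 = +1
C2: 3C, 1Br → 0 + 1 = +1
C3: 3C, 1H → 0 − 1 = -1
C4: 2C, 1H, 1Cl → 0 − 1 + 1 = 0
C5: 2C, 2H → 0 − 2 = -2
C6: 1C, 2H, 1Mg → 0 − 2 − 1 = -3
2 carbons (C1, C2) meet the condition.

2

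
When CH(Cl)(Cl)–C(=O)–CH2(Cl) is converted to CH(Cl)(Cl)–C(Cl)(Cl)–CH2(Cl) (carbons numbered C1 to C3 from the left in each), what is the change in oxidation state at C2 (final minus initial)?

0

Before: C2 has 2 bonds to C, 2 bonds to O → oxidation state +2.
After: C2 has 2 bonds to C, 2 bonds to Cl → oxidation state +2.
Δ = +2 − (+2) = 0, so no net redox change at C2.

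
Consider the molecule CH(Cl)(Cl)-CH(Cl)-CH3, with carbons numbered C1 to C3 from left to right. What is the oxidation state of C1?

+1

Each bond to a more electronegative atom (O, N, halogen) counts +1, each bond to a less electronegative atom (H, metal, B, Si) counts −1, and each C–C bond counts 0.
C1 has one bond to C (0), one bond to H (-1), one bond to Cl (+1), one bond to Cl (+1).
Oxidation state = 0 − 1 + 1 + 1 = +1.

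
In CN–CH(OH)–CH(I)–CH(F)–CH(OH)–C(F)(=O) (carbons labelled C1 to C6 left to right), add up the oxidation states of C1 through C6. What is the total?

+6

Bonds to more-electronegative neighbours contribute +1 each, bonds to H or metals contribute −1 each, and C–C bonds contribute 0. Tallying each carbon:
C1: 1C, 3N → 0 + 3 = +3
C2: 2C, 1H, 1O → 0 − 1 + 1 = 0
C3: 2C, 1H, 1I → 0 − 1 + 1 = 0
C4: 2C, 1H, 1F → 0 − 1 + 1 = 0
C5: 2C, 1H, 1O → 0 − 1 + 1 = 0
C6: 1C, 2O, 1F → 0 + 2 + 1 = +3
Sum = +3 + 0 + 0 + 0 + 0 + 3 = +6.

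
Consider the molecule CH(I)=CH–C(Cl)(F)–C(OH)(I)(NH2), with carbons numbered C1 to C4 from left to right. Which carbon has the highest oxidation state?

C4

Count +1 for every bond to an atom more electronegative than carbon and −1 for every bond to one less electronegative; C–C bonds are 0. Tallying each carbon:
C1: 2C, 1H, 1I → 0 − 1 + 1 = 0
C2: 3C, 1H → 0 − 1 = -1
C3: 2C, 1F, 1Cl → 0 + 1 + 1 = +2
C4: 1C, 1O, 1N, 1I → 0 + 1 + 1 + 1 = +3
The most oxidised carbon is C4 at +3.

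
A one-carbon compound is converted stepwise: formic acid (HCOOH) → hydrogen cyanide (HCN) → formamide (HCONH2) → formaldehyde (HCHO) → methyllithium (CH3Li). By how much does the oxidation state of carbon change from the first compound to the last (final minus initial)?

Carbon oxidation states along the series — formic acid: +2, hydrogen cyanide: +2, formamide: +2, formaldehyde: 0, methyllithium: -4.
Net change = -4 − (+2) = -6.

-6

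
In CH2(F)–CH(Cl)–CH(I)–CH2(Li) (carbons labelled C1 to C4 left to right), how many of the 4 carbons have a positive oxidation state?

0

Tallying each carbon's bonds:
C1: 1C, 2H, 1F → 0 − 2 + 1 = -1
C2: 2C, 1H, 1Cl → 0 − 1 + 1 = 0
C3: 2C, 1H, 1I → 0 − 1 + 1 = 0
C4: 1C, 2H, 1Li → 0 − 2 − 1 = -3
0 carbons meet the condition.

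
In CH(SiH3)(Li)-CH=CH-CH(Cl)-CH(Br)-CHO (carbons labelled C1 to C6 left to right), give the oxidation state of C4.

Count +1 for every bond to an atom more electronegative than carbon and −1 for every bond to one less electronegative; C–C bonds are 0.
C4 has one bond to C (0), one bond to C (0), one bond to H (-1), one bond to Cl (+1).
Oxidation state = 0 + 0 − 1 + 1 = 0.

0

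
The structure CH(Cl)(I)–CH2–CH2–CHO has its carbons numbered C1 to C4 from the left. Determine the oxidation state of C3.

-2

C3 has one bond to C (0), one bond to C (0), one bond to H (-1), one bond to H (-1).
Oxidation state = 0 + 0 − 1 − 1 = -2.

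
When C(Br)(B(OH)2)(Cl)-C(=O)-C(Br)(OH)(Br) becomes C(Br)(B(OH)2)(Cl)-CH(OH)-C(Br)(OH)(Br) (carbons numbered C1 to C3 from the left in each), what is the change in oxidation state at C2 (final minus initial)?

Before: C2 has 2 bonds to C, 2 bonds to O → oxidation state +2.
After: C2 has 2 bonds to C, 1 bond to H, 1 bond to O → oxidation state 0.
Δ = 0 − (+2) = -2, so this is a reduction at C2.

-2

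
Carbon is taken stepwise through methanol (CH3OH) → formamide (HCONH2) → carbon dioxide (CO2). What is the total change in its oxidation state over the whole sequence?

+6

Carbon oxidation states along the series — methanol: -2, formamide: +2, carbon dioxide: +4.
Net change = +4 − (-2) = +6.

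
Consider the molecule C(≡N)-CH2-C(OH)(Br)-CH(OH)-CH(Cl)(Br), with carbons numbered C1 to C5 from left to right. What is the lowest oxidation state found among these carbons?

-2

Tallying each carbon's bonds:
C1: 1C, 3N → 0 + 3 = +3
C2: 2C, 2H → 0 − 2 = -2
C3: 2C, 1O, 1Br → 0 + 1 + 1 = +2
C4: 2C, 1H, 1O → 0 − 1 + 1 = 0
C5: 1C, 1H, 1Cl, 1Br → 0 − 1 + 1 + 1 = +1
The lowest value is -2.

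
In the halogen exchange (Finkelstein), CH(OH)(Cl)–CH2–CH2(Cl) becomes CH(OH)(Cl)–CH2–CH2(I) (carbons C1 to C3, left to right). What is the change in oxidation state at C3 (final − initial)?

0

Before: C3 has 1 bond to C, 2 bonds to H, 1 bond to Cl → oxidation state -1.
After: C3 has 1 bond to C, 2 bonds to H, 1 bond to I → oxidation state -1.
Δ = -1 − (-1) = 0, so no net redox change at C3.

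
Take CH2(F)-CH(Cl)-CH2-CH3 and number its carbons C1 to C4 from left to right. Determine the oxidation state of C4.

C4 has one bond to C (0), one bond to H (-1), one bond to H (-1), one bond to H (-1).
Oxidation state = 0 − 1 − 1 − 1 = -3.

-3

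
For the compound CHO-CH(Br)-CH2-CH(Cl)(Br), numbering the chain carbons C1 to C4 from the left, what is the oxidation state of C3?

-2

Bonds to more-electronegative neighbours contribute +1 each, bonds to H or metals contribute −1 each, and C–C bonds contribute 0.
C3 has one bond to C (0), one bond to C (0), one bond to H (-1), one bond to H (-1).
Oxidation state = 0 + 0 − 1 − 1 = -2.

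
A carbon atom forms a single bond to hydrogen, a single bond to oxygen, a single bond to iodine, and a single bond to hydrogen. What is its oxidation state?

0

Count +1 for every bond to an atom more electronegative than carbon and −1 for every bond to one less electronegative; C–C bonds are 0.
The carbon has one bond to I (+1), one bond to O (+1), one bond to H (-1), one bond to H (-1).
Oxidation state = +1 + 1 − 1 − 1 = 0.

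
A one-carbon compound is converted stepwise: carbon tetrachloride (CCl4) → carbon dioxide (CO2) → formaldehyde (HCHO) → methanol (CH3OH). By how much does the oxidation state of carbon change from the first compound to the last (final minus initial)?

Carbon oxidation states along the series — carbon tetrachloride: +4, carbon dioxide: +4, formaldehyde: 0, methanol: -2.
Net change = -2 − (+4) = -6.

-6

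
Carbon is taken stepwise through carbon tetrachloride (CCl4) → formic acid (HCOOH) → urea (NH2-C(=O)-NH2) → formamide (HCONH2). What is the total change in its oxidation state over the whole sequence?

-2

Carbon oxidation states along the series — carbon tetrachloride: +4, formic acid: +2, urea: +4, formamide: +2.
Net change = +2 − (+4) = -2.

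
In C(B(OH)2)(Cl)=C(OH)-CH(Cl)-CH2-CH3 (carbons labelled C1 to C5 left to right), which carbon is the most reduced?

Tallying each carbon's bonds:
C1: 2C, 1Cl, 1B → 0 + 1 − 1 = 0
C2: 3C, 1O → 0 + 1 = +1
C3: 2C, 1H, 1Cl → 0 − 1 + 1 = 0
C4: 2C, 2H → 0 − 2 = -2
C5: 1C, 3H → 0 − 3 = -3
The most reduced carbon is C5 at -3.

C5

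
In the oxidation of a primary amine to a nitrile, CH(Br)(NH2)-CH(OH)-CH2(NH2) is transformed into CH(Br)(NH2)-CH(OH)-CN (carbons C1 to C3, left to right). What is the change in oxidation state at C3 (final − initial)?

Before: C3 has 1 bond to C, 2 bonds to H, 1 bond to N → oxidation state -1.
After: C3 has 1 bond to C, 3 bonds to N → oxidation state +3.
Δ = +3 − (-1) = +4, so this is an oxidation at C3.

+4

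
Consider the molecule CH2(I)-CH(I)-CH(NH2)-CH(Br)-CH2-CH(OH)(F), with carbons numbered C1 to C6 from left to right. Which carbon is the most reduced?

Tallying each carbon's bonds:
C1: 1C, 2H, 1I → 0 − 2 + 1 = -1
C2: 2C, 1H, 1I → 0 − 1 + 1 = 0
C3: 2C, 1H, 1N → 0 − 1 + 1 = 0
C4: 2C, 1H, 1Br → 0 − 1 + 1 = 0
C5: 2C, 2H → 0 − 2 = -2
C6: 1C, 1H, 1O, 1F → 0 − 1 + 1 + 1 = +1
The most reduced carbon is C5 at -2.

C5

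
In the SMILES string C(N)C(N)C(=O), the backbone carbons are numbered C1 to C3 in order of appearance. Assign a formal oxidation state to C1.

Bonds to more-electronegative neighbours contribute +1 each, bonds to H or metals contribute −1 each, and C–C bonds contribute 0.
C1 has one bond to C (0), one bond to H (-1), one bond to H (-1), one bond to N (+1).
Oxidation state = 0 − 1 − 1 + 1 = -1.

-1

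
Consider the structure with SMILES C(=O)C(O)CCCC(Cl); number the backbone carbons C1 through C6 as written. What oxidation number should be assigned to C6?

-1

Each bond to a more electronegative atom (O, N, halogen) counts +1, each bond to a less electronegative atom (H, metal, B, Si) counts −1, and each C–C bond counts 0.
C6 has one bond to C (0), one bond to H (-1), one bond to H (-1), one bond to Cl (+1).
Oxidation state = 0 − 1 − 1 + 1 = -1.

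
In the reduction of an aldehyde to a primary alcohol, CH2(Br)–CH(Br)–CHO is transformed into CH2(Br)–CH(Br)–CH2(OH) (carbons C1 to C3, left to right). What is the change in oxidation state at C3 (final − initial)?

-2

Before: C3 has 1 bond to C, 1 bond to H, 2 bonds to O → oxidation state +1.
After: C3 has 1 bond to C, 2 bonds to H, 1 bond to O → oxidation state -1.
Δ = -1 − (+1) = -2, so this is a reduction at C3.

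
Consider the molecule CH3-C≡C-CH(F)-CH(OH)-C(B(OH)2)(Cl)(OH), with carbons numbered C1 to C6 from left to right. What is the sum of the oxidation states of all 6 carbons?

Assign +1 per bond to O/N/halogen, −1 per bond to H or an electropositive element, and 0 per bond to carbon. Tallying each carbon:
C1: 1C, 3H → 0 − 3 = -3
C2: 4C → 0 = 0
C3: 4C → 0 = 0
C4: 2C, 1H, 1F → 0 − 1 + 1 = 0
C5: 2C, 1H, 1O → 0 − 1 + 1 = 0
C6: 1C, 1O, 1Cl, 1B → 0 + 1 + 1 − 1 = +1
Sum = -3 + 0 + 0 + 0 + 0 + 1 = -2.

-2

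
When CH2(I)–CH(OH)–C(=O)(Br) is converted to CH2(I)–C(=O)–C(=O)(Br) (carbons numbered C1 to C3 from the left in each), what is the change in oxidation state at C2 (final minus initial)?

Before: C2 has 2 bonds to C, 1 bond to H, 1 bond to O → oxidation state 0.
After: C2 has 2 bonds to C, 2 bonds to O → oxidation state +2.
Δ = +2 − (0) = +2, so this is an oxidation at C2.

+2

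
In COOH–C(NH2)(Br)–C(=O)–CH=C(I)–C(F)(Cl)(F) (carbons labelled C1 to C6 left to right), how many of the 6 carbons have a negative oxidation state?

Each bond to a more electronegative atom (O, N, halogen) counts +1, each bond to a less electronegative atom (H, metal, B, Si) counts −1, and each C–C bond counts 0. Tallying each carbon:
C1: 1C, 3O → 0 + 3 = +3
C2: 2C, 1N, 1Br → 0 + 1 + 1 = +2
C3: 2C, 2O → 0 + 2 = +2
C4: 3C, 1H → 0 − 1 = -1
C5: 3C, 1I → 0 + 1 = +1
C6: 1C, 2F, 1Cl → 0 + 2 + 1 = +3
1 carbon (C4) meets the condition.

1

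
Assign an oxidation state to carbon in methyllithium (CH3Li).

-4

The carbon has one bond to H (-1), one bond to H (-1), one bond to H (-1), one bond to Li (-1).
Oxidation state = -1 − 1 − 1 − 1 = -4.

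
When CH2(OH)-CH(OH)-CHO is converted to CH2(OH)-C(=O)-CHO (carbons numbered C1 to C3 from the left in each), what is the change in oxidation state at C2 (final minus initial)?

+2

Before: C2 has 2 bonds to C, 1 bond to H, 1 bond to O → oxidation state 0.
After: C2 has 2 bonds to C, 2 bonds to O → oxidation state +2.
Δ = +2 − (0) = +2, so this is an oxidation at C2.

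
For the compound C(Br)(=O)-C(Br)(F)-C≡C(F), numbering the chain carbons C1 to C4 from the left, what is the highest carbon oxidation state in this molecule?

Tallying each carbon's bonds:
C1: 1C, 2O, 1Br → 0 + 2 + 1 = +3
C2: 2C, 1F, 1Br → 0 + 1 + 1 = +2
C3: 4C → 0 = 0
C4: 3C, 1F → 0 + 1 = +1
The highest value is +3.

+3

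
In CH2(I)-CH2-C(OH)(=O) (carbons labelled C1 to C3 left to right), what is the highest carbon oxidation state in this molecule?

Tallying each carbon's bonds:
C1: 1C, 2H, 1I → 0 − 2 + 1 = -1
C2: 2C, 2H → 0 − 2 = -2
C3: 1C, 3O → 0 + 3 = +3
The highest value is +3.

+3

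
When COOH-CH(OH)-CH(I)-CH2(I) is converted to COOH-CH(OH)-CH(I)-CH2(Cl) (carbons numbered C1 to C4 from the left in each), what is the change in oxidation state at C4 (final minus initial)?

0

Before: C4 has 1 bond to C, 2 bonds to H, 1 bond to I → oxidation state -1.
After: C4 has 1 bond to C, 2 bonds to H, 1 bond to Cl → oxidation state -1.
Δ = -1 − (-1) = 0, so no net redox change at C4.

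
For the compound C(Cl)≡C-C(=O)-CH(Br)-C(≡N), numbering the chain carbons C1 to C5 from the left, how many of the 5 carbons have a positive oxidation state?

Each bond to a more electronegative atom (O, N, halogen) counts +1, each bond to a less electronegative atom (H, metal, B, Si) counts −1, and each C–C bond counts 0. Tallying each carbon:
C1: 3C, 1Cl → 0 + 1 = +1
C2: 4C → 0 = 0
C3: 2C, 2O → 0 + 2 = +2
C4: 2C, 1H, 1Br → 0 − 1 + 1 = 0
C5: 1C, 3N → 0 + 3 = +3
3 carbons (C1, C3, C5) meet the condition.

3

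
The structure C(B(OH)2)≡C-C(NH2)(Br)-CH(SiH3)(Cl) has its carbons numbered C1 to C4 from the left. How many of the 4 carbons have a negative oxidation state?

2

Tallying each carbon's bonds:
C1: 3C, 1B → 0 − 1 = -1
C2: 4C → 0 = 0
C3: 2C, 1N, 1Br → 0 + 1 + 1 = +2
C4: 1C, 1H, 1Cl, 1Si → 0 − 1 + 1 − 1 = -1
2 carbons (C1, C4) meet the condition.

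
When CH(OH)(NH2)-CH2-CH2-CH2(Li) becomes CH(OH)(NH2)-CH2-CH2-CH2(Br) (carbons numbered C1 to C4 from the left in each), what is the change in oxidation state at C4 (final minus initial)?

+2

Before: C4 has 1 bond to C, 2 bonds to H, 1 bond to Li → oxidation state -3.
After: C4 has 1 bond to C, 2 bonds to H, 1 bond to Br → oxidation state -1.
Δ = -1 − (-3) = +2, so this is an oxidation at C4.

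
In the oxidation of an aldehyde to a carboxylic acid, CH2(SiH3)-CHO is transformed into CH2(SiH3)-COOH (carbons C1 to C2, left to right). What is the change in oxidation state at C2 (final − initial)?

Before: C2 has 1 bond to C, 1 bond to H, 2 bonds to O → oxidation state +1.
After: C2 has 1 bond to C, 3 bonds to O → oxidation state +3.
Δ = +3 − (+1) = +2, so this is an oxidation at C2.

+2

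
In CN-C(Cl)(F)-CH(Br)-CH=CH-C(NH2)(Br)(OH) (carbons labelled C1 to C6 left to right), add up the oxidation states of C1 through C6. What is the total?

Count +1 for every bond to an atom more electronegative than carbon and −1 for every bond to one less electronegative; C–C bonds are 0. Tallying each carbon:
C1: 1C, 3N → 0 + 3 = +3
C2: 2C, 1F, 1Cl → 0 + 1 + 1 = +2
C3: 2C, 1H, 1Br → 0 − 1 + 1 = 0
C4: 3C, 1H → 0 − 1 = -1
C5: 3C, 1H → 0 − 1 = -1
C6: 1C, 1O, 1N, 1Br → 0 + 1 + 1 + 1 = +3
Sum = +3 + 2 + 0 − 1 − 1 + 3 = +6.

+6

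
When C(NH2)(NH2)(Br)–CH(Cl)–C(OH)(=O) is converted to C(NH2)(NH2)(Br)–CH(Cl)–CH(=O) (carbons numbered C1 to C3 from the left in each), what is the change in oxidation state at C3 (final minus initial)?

Before: C3 has 1 bond to C, 3 bonds to O → oxidation state +3.
After: C3 has 1 bond to C, 1 bond to H, 2 bonds to O → oxidation state +1.
Δ = +1 − (+3) = -2, so this is a reduction at C3.

-2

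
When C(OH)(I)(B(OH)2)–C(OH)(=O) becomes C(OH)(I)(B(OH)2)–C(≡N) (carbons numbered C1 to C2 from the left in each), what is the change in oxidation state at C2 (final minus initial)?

Before: C2 has 1 bond to C, 3 bonds to O → oxidation state +3.
After: C2 has 1 bond to C, 3 bonds to N → oxidation state +3.
Δ = +3 − (+3) = 0, so no net redox change at C2.

0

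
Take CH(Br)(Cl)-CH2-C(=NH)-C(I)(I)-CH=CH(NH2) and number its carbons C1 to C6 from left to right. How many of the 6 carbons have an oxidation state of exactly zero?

Each bond to a more electronegative atom (O, N, halogen) counts +1, each bond to a less electronegative atom (H, metal, B, Si) counts −1, and each C–C bond counts 0. Tallying each carbon:
C1: 1C, 1H, 1Cl, 1Br → 0 − 1 + 1 + 1 = +1
C2: 2C, 2H → 0 − 2 = -2
C3: 2C, 2N → 0 + 2 = +2
C4: 2C, 2I → 0 + 2 = +2
C5: 3C, 1H → 0 − 1 = -1
C6: 2C, 1H, 1N → 0 − 1 + 1 = 0
1 carbon (C6) meets the condition.

1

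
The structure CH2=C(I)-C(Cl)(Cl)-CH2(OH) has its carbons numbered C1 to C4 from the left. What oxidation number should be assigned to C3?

+2

Count +1 for every bond to an atom more electronegative than carbon and −1 for every bond to one less electronegative; C–C bonds are 0.
C3 has one bond to C (0), one bond to C (0), one bond to Cl (+1), one bond to Cl (+1).
Oxidation state = 0 + 0 + 1 + 1 = +2.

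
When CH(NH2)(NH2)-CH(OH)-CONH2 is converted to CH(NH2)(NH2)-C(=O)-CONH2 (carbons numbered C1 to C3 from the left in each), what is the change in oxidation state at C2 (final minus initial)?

Before: C2 has 2 bonds to C, 1 bond to H, 1 bond to O → oxidation state 0.
After: C2 has 2 bonds to C, 2 bonds to O → oxidation state +2.
Δ = +2 − (0) = +2, so this is an oxidation at C2.

+2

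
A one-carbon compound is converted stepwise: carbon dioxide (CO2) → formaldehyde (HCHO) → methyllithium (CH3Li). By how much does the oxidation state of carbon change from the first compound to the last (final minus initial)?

Carbon oxidation states along the series — carbon dioxide: +4, formaldehyde: 0, methyllithium: -4.
Net change = -4 − (+4) = -8.

-8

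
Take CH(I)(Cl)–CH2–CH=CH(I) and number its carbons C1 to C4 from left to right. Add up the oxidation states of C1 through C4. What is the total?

-2

Tallying each carbon's bonds:
C1: 1C, 1H, 1Cl, 1I → 0 − 1 + 1 + 1 = +1
C2: 2C, 2H → 0 − 2 = -2
C3: 3C, 1H → 0 − 1 = -1
C4: 2C, 1H, 1I → 0 − 1 + 1 = 0
Sum = +1 − 2 − 1 + 0 = -2.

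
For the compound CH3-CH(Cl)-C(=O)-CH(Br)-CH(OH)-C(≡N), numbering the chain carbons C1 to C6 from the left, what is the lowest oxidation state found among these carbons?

Each bond to a more electronegative atom (O, N, halogen) counts +1, each bond to a less electronegative atom (H, metal, B, Si) counts −1, and each C–C bond counts 0. Tallying each carbon:
C1: 1C, 3H → 0 − 3 = -3
C2: 2C, 1H, 1Cl → 0 − 1 + 1 = 0
C3: 2C, 2O → 0 + 2 = +2
C4: 2C, 1H, 1Br → 0 − 1 + 1 = 0
C5: 2C, 1H, 1O → 0 − 1 + 1 = 0
C6: 1C, 3N → 0 + 3 = +3
The lowest value is -3.

-3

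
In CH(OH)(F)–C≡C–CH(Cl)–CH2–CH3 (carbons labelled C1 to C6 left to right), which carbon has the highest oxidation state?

Tallying each carbon's bonds:
C1: 1C, 1H, 1O, 1F → 0 − 1 + 1 + 1 = +1
C2: 4C → 0 = 0
C3: 4C → 0 = 0
C4: 2C, 1H, 1Cl → 0 − 1 + 1 = 0
C5: 2C, 2H → 0 − 2 = -2
C6: 1C, 3H → 0 − 3 = -3
The most oxidised carbon is C1 at +1.

C1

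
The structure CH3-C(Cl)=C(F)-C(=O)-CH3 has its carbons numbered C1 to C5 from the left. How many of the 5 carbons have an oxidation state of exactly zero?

0

Tallying each carbon's bonds:
C1: 1C, 3H → 0 − 3 = -3
C2: 3C, 1Cl → 0 + 1 = +1
C3: 3C, 1F → 0 + 1 = +1
C4: 2C, 2O → 0 + 2 = +2
C5: 1C, 3H → 0 − 3 = -3
0 carbons meet the condition.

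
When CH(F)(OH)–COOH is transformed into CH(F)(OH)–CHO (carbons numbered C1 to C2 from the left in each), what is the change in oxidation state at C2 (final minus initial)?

-2

Before: C2 has 1 bond to C, 3 bonds to O → oxidation state +3.
After: C2 has 1 bond to C, 1 bond to H, 2 bonds to O → oxidation state +1.
Δ = +1 − (+3) = -2, so this is a reduction at C2.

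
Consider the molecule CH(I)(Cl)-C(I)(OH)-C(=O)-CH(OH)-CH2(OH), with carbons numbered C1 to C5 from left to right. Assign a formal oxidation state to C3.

+2

C3 has one bond to C (0), one bond to C (0), a double bond to O (2×+1 = +2).
Oxidation state = 0 + 0 + 2 = +2.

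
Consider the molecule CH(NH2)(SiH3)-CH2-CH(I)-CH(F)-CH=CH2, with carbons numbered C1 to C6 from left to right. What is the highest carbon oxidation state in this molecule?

0

Tallying each carbon's bonds:
C1: 1C, 1H, 1N, 1Si → 0 − 1 + 1 − 1 = -1
C2: 2C, 2H → 0 − 2 = -2
C3: 2C, 1H, 1I → 0 − 1 + 1 = 0
C4: 2C, 1H, 1F → 0 − 1 + 1 = 0
C5: 3C, 1H → 0 − 1 = -1
C6: 2C, 2H → 0 − 2 = -2
The highest value is 0.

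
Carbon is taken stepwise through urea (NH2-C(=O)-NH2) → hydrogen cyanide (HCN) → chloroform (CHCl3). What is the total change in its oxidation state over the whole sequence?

Carbon oxidation states along the series — urea: +4, hydrogen cyanide: +2, chloroform: +2.
Net change = +2 − (+4) = -2.

-2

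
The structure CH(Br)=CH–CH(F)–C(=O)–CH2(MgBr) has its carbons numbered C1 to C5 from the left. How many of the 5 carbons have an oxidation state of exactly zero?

Tallying each carbon's bonds:
C1: 2C, 1H, 1Br → 0 − 1 + 1 = 0
C2: 3C, 1H → 0 − 1 = -1
C3: 2C, 1H, 1F → 0 − 1 + 1 = 0
C4: 2C, 2O → 0 + 2 = +2
C5: 1C, 2H, 1Mg → 0 − 2 − 1 = -3
2 carbons (C1, C3) meet the condition.

2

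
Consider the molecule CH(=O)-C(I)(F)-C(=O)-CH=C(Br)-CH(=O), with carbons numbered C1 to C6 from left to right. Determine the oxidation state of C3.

+2

Each bond to a more electronegative atom (O, N, halogen) counts +1, each bond to a less electronegative atom (H, metal, B, Si) counts −1, and each C–C bond counts 0.
C3 has one bond to C (0), one bond to C (0), a double bond to O (2×+1 = +2).
Oxidation state = 0 + 0 + 2 = +2.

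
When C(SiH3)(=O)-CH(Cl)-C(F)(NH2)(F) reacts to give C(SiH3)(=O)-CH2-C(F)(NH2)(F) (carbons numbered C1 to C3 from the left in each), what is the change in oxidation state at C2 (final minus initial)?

Before: C2 has 2 bonds to C, 1 bond to H, 1 bond to Cl → oxidation state 0.
After: C2 has 2 bonds to C, 2 bonds to H → oxidation state -2.
Δ = -2 − (0) = -2, so this is a reduction at C2.

-2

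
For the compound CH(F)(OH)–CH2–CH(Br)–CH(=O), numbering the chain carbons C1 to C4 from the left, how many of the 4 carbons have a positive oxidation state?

Count +1 for every bond to an atom more electronegative than carbon and −1 for every bond to one less electronegative; C–C bonds are 0. Tallying each carbon:
C1: 1C, 1H, 1O, 1F → 0 − 1 + 1 + 1 = +1
C2: 2C, 2H → 0 − 2 = -2
C3: 2C, 1H, 1Br → 0 − 1 + 1 = 0
C4: 1C, 1H, 2O → 0 − 1 + 2 = +1
2 carbons (C1, C4) meet the condition.

2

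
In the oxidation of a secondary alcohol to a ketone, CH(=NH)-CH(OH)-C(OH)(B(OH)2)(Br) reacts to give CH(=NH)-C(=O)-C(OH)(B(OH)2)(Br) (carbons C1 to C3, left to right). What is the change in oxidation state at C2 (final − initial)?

Before: C2 has 2 bonds to C, 1 bond to H, 1 bond to O → oxidation state 0.
After: C2 has 2 bonds to C, 2 bonds to O → oxidation state +2.
Δ = +2 − (0) = +2, so this is an oxidation at C2.

+2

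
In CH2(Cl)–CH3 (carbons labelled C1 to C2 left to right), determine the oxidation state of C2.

Bonds to more-electronegative neighbours contribute +1 each, bonds to H or metals contribute −1 each, and C–C bonds contribute 0.
C2 has one bond to C (0), one bond to H (-1), one bond to H (-1), one bond to H (-1).
Oxidation state = 0 − 1 − 1 − 1 = -3.

-3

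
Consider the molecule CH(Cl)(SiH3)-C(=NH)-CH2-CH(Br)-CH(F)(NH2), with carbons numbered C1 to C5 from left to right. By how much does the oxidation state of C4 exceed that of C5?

-1

C4: 2C, 1H, 1Br → 0 − 1 + 1 = 0
C5: 1C, 1H, 1N, 1F → 0 − 1 + 1 + 1 = +1
Difference: 0 − (+1) = -1.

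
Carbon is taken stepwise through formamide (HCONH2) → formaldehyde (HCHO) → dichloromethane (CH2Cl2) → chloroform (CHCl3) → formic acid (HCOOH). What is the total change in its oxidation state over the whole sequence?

Carbon oxidation states along the series — formamide: +2, formaldehyde: 0, dichloromethane: 0, chloroform: +2, formic acid: +2.
Net change = +2 − (+2) = 0.

0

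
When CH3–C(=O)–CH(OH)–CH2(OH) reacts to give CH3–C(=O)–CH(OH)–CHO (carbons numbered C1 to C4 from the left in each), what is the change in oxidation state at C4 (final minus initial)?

+2

Before: C4 has 1 bond to C, 2 bonds to H, 1 bond to O → oxidation state -1.
After: C4 has 1 bond to C, 1 bond to H, 2 bonds to O → oxidation state +1.
Δ = +1 − (-1) = +2, so this is an oxidation at C4.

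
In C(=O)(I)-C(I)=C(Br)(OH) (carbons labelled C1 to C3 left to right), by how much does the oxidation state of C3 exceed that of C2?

C3: 2C, 1O, 1Br → 0 + 1 + 1 = +2
C2: 3C, 1I → 0 + 1 = +1
Difference: +2 − (+1) = +1.

+1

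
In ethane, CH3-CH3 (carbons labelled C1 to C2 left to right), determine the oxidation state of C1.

C1 has one bond to H (-1), one bond to H (-1), one bond to H (-1), one bond to C (0).
Oxidation state = -1 − 1 − 1 + 0 = -3.

-3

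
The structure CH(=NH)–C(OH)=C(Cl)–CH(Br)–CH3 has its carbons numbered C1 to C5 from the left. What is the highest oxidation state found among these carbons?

Tallying each carbon's bonds:
C1: 1C, 1H, 2N → 0 − 1 + 2 = +1
C2: 3C, 1O → 0 + 1 = +1
C3: 3C, 1Cl → 0 + 1 = +1
C4: 2C, 1H, 1Br → 0 − 1 + 1 = 0
C5: 1C, 3H → 0 − 3 = -3
The highest value is +1.

+1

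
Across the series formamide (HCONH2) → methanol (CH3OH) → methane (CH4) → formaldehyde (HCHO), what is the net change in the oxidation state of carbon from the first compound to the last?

Carbon oxidation states along the series — formamide: +2, methanol: -2, methane: -4, formaldehyde: 0.
Net change = 0 − (+2) = -2.

-2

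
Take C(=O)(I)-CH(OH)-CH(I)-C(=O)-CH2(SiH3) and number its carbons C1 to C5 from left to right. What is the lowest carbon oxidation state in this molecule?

Tallying each carbon's bonds:
C1: 1C, 2O, 1I → 0 + 2 + 1 = +3
C2: 2C, 1H, 1O → 0 − 1 + 1 = 0
C3: 2C, 1H, 1I → 0 − 1 + 1 = 0
C4: 2C, 2O → 0 + 2 = +2
C5: 1C, 2H, 1Si → 0 − 2 − 1 = -3
The lowest value is -3.

-3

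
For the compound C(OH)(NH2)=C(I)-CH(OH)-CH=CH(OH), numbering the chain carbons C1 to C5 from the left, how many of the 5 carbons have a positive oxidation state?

Assign +1 per bond to O/N/halogen, −1 per bond to H or an electropositive element, and 0 per bond to carbon. Tallying each carbon:
C1: 2C, 1O, 1N → 0 + 1 + 1 = +2
C2: 3C, 1I → 0 + 1 = +1
C3: 2C, 1H, 1O → 0 − 1 + 1 = 0
C4: 3C, 1H → 0 − 1 = -1
C5: 2C, 1H, 1O → 0 − 1 + 1 = 0
2 carbons (C1, C2) meet the condition.

2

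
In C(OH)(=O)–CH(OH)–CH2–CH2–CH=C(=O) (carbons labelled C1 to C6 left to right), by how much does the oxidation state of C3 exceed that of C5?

C3: 2C, 2H → 0 − 2 = -2
C5: 3C, 1H → 0 − 1 = -1
Difference: -2 − (-1) = -1.

-1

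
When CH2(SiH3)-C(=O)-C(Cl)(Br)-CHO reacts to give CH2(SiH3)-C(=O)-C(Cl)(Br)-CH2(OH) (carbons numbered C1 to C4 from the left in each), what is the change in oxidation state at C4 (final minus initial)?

Before: C4 has 1 bond to C, 1 bond to H, 2 bonds to O → oxidation state +1.
After: C4 has 1 bond to C, 2 bonds to H, 1 bond to O → oxidation state -1.
Δ = -1 − (+1) = -2, so this is a reduction at C4.

-2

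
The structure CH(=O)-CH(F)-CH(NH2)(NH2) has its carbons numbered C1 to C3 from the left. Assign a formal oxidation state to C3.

+1

C3 has one bond to C (0), one bond to N (+1), one bond to H (-1), one bond to N (+1).
Oxidation state = 0 + 1 − 1 + 1 = +1.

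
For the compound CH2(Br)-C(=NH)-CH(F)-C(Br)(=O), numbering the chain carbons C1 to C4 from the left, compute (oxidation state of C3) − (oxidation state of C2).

-2

C3: 2C, 1H, 1F → 0 − 1 + 1 = 0
C2: 2C, 2N → 0 + 2 = +2
Difference: 0 − (+2) = -2.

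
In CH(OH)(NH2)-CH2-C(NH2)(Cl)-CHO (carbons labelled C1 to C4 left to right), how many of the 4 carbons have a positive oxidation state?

3

Assign +1 per bond to O/N/halogen, −1 per bond to H or an electropositive element, and 0 per bond to carbon. Tallying each carbon:
C1: 1C, 1H, 1O, 1N → 0 − 1 + 1 + 1 = +1
C2: 2C, 2H → 0 − 2 = -2
C3: 2C, 1N, 1Cl → 0 + 1 + 1 = +2
C4: 1C, 1H, 2O → 0 − 1 + 2 = +1
3 carbons (C1, C3, C4) meet the condition.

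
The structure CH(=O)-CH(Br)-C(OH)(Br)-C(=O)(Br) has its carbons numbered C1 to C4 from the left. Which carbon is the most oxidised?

Each bond to a more electronegative atom (O, N, halogen) counts +1, each bond to a less electronegative atom (H, metal, B, Si) counts −1, and each C–C bond counts 0. Tallying each carbon:
C1: 1C, 1H, 2O → 0 − 1 + 2 = +1
C2: 2C, 1H, 1Br → 0 − 1 + 1 = 0
C3: 2C, 1O, 1Br → 0 + 1 + 1 = +2
C4: 1C, 2O, 1Br → 0 + 2 + 1 = +3
The most oxidised carbon is C4 at +3.

C4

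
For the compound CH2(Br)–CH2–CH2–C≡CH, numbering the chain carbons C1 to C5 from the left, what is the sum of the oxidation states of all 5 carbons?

Tallying each carbon's bonds:
C1: 1C, 2H, 1Br → 0 − 2 + 1 = -1
C2: 2C, 2H → 0 − 2 = -2
C3: 2C, 2H → 0 − 2 = -2
C4: 4C → 0 = 0
C5: 3C, 1H → 0 − 1 = -1
Sum = -1 − 2 − 2 + 0 − 1 = -6.

-6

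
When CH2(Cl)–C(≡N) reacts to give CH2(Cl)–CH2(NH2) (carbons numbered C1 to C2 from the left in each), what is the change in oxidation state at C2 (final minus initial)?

Before: C2 has 1 bond to C, 3 bonds to N → oxidation state +3.
After: C2 has 1 bond to C, 2 bonds to H, 1 bond to N → oxidation state -1.
Δ = -1 − (+3) = -4, so this is a reduction at C2.

-4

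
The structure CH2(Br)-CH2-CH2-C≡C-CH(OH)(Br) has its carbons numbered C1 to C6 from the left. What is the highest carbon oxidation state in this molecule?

Assign +1 per bond to O/N/halogen, −1 per bond to H or an electropositive element, and 0 per bond to carbon. Tallying each carbon:
C1: 1C, 2H, 1Br → 0 − 2 + 1 = -1
C2: 2C, 2H → 0 − 2 = -2
C3: 2C, 2H → 0 − 2 = -2
C4: 4C → 0 = 0
C5: 4C → 0 = 0
C6: 1C, 1H, 1O, 1Br → 0 − 1 + 1 + 1 = +1
The highest value is +1.

+1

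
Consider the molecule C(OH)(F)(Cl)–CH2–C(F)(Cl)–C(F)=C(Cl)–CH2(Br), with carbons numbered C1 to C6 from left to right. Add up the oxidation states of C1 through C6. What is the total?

+4

Tallying each carbon's bonds:
C1: 1C, 1O, 1F, 1Cl → 0 + 1 + 1 + 1 = +3
C2: 2C, 2H → 0 − 2 = -2
C3: 2C, 1F, 1Cl → 0 + 1 + 1 = +2
C4: 3C, 1F → 0 + 1 = +1
C5: 3C, 1Cl → 0 + 1 = +1
C6: 1C, 2H, 1Br → 0 − 2 + 1 = -1
Sum = +3 − 2 + 2 + 1 + 1 − 1 = +4.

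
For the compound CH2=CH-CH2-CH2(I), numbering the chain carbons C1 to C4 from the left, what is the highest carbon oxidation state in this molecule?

-1

Assign +1 per bond to O/N/halogen, −1 per bond to H or an electropositive element, and 0 per bond to carbon. Tallying each carbon:
C1: 2C, 2H → 0 − 2 = -2
C2: 3C, 1H → 0 − 1 = -1
C3: 2C, 2H → 0 − 2 = -2
C4: 1C, 2H, 1I → 0 − 2 + 1 = -1
The highest value is -1.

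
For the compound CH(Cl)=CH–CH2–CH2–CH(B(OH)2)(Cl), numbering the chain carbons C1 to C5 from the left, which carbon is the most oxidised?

Assign +1 per bond to O/N/halogen, −1 per bond to H or an electropositive element, and 0 per bond to carbon. Tallying each carbon:
C1: 2C, 1H, 1Cl → 0 − 1 + 1 = 0
C2: 3C, 1H → 0 − 1 = -1
C3: 2C, 2H → 0 − 2 = -2
C4: 2C, 2H → 0 − 2 = -2
C5: 1C, 1H, 1Cl, 1B → 0 − 1 + 1 − 1 = -1
The most oxidised carbon is C1 at 0.

C1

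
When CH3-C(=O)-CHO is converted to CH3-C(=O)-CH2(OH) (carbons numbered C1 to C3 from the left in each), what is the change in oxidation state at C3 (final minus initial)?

Before: C3 has 1 bond to C, 1 bond to H, 2 bonds to O → oxidation state +1.
After: C3 has 1 bond to C, 2 bonds to H, 1 bond to O → oxidation state -1.
Δ = -1 − (+1) = -2, so this is a reduction at C3.

-2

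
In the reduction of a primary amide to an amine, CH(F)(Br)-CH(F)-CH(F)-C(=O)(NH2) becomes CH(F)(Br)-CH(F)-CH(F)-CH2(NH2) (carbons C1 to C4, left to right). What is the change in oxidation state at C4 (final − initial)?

Before: C4 has 1 bond to C, 2 bonds to O, 1 bond to N → oxidation state +3.
After: C4 has 1 bond to C, 2 bonds to H, 1 bond to N → oxidation state -1.
Δ = -1 − (+3) = -4, so this is a reduction at C4.

-4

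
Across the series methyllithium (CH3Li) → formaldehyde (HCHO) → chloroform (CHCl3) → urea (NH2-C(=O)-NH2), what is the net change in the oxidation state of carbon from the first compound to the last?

+8

Carbon oxidation states along the series — methyllithium: -4, formaldehyde: 0, chloroform: +2, urea: +4.
Net change = +4 − (-4) = +8.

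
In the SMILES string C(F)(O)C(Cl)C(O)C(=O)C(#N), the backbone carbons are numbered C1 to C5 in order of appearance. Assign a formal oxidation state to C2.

C2 has one bond to C (0), one bond to C (0), one bond to Cl (+1), one bond to H (-1).
Oxidation state = 0 + 0 + 1 − 1 = 0.

0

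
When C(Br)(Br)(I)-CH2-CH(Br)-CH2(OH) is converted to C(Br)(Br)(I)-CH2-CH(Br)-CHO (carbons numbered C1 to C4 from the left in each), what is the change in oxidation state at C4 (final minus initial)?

+2

Before: C4 has 1 bond to C, 2 bonds to H, 1 bond to O → oxidation state -1.
After: C4 has 1 bond to C, 1 bond to H, 2 bonds to O → oxidation state +1.
Δ = +1 − (-1) = +2, so this is an oxidation at C4.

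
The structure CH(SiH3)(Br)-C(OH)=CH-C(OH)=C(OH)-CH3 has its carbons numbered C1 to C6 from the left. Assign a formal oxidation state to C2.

+1

C2 has one bond to C (0), a double bond to C (2×0 = 0), one bond to O (+1).
Oxidation state = 0 + 0 + 1 = +1.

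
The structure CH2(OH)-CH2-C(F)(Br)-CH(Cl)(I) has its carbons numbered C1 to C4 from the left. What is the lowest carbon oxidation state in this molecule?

-2

Bonds to more-electronegative neighbours contribute +1 each, bonds to H or metals contribute −1 each, and C–C bonds contribute 0. Tallying each carbon:
C1: 1C, 2H, 1O → 0 − 2 + 1 = -1
C2: 2C, 2H → 0 − 2 = -2
C3: 2C, 1F, 1Br → 0 + 1 + 1 = +2
C4: 1C, 1H, 1Cl, 1I → 0 − 1 + 1 + 1 = +1
The lowest value is -2.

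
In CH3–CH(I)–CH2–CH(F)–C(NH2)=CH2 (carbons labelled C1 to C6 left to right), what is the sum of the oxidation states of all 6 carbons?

Tallying each carbon's bonds:
C1: 1C, 3H → 0 − 3 = -3
C2: 2C, 1H, 1I → 0 − 1 + 1 = 0
C3: 2C, 2H → 0 − 2 = -2
C4: 2C, 1H, 1F → 0 − 1 + 1 = 0
C5: 3C, 1N → 0 + 1 = +1
C6: 2C, 2H → 0 − 2 = -2
Sum = -3 + 0 − 2 + 0 + 1 − 2 = -6.

-6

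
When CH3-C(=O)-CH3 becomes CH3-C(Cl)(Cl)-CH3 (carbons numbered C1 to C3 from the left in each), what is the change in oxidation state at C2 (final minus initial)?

0

Before: C2 has 2 bonds to C, 2 bonds to O → oxidation state +2.
After: C2 has 2 bonds to C, 2 bonds to Cl → oxidation state +2.
Δ = +2 − (+2) = 0, so no net redox change at C2.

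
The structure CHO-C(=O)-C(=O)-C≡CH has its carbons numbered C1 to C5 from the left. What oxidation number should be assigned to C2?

Assign +1 per bond to O/N/halogen, −1 per bond to H or an electropositive element, and 0 per bond to carbon.
C2 has one bond to C (0), one bond to C (0), a double bond to O (2×+1 = +2).
Oxidation state = 0 + 0 + 2 = +2.

+2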